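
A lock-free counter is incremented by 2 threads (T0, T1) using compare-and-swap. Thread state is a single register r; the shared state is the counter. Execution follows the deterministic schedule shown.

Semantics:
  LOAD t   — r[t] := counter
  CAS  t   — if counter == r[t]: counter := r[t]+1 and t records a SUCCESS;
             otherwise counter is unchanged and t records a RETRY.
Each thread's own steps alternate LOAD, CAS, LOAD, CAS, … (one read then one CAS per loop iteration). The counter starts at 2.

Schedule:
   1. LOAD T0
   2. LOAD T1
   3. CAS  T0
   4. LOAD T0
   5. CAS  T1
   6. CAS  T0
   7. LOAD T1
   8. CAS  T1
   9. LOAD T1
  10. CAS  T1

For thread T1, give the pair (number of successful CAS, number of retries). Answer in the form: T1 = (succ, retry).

T1 = (2, 1)

step 1: T0 LOAD ⇒ load; ctr=2 reg=2
step 2: T1 LOAD ⇒ load; ctr=2 reg=2
step 3: T0 CAS ⇒ ok; ctr=3 reg=2
step 4: T0 LOAD ⇒ load; ctr=3 reg=3
step 5: T1 CAS ⇒ retry; ctr=3 reg=2
step 6: T0 CAS ⇒ ok; ctr=4 reg=3
step 7: T1 LOAD ⇒ load; ctr=4 reg=4
step 8: T1 CAS ⇒ ok; ctr=5 reg=4
step 9: T1 LOAD ⇒ load; ctr=5 reg=5
step 10: T1 CAS ⇒ ok; ctr=6 reg=5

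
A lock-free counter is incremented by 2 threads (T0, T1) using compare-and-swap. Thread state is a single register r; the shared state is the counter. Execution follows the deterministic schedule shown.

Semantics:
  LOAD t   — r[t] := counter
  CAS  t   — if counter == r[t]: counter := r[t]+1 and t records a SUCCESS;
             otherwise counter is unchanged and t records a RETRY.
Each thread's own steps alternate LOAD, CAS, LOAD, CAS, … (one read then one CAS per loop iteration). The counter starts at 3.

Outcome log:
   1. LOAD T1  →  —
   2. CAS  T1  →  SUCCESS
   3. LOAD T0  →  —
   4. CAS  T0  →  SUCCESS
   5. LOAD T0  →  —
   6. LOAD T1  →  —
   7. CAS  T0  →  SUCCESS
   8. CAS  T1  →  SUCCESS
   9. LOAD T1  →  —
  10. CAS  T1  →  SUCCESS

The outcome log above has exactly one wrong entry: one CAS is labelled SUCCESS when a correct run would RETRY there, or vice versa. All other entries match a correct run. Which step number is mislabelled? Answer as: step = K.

Re-executing:
1. LOAD T1 → mem=3 r[T1]=3 [LOAD]
2. CAS T1 → mem=4 r[T1]=3 [OK]
3. LOAD T0 → mem=4 r[T0]=4 [LOAD]
4. CAS T0 → mem=5 r[T0]=4 [OK]
5. LOAD T0 → mem=5 r[T0]=5 [LOAD]
6. LOAD T1 → mem=5 r[T1]=5 [LOAD]
7. CAS T0 → mem=6 r[T0]=5 [OK]
8. CAS T1 → mem=6 r[T1]=5 [RETRY]
9. LOAD T1 → mem=6 r[T1]=6 [LOAD]
10. CAS T1 → mem=7 r[T1]=6 [OK]
Flip is step 8.

step = 8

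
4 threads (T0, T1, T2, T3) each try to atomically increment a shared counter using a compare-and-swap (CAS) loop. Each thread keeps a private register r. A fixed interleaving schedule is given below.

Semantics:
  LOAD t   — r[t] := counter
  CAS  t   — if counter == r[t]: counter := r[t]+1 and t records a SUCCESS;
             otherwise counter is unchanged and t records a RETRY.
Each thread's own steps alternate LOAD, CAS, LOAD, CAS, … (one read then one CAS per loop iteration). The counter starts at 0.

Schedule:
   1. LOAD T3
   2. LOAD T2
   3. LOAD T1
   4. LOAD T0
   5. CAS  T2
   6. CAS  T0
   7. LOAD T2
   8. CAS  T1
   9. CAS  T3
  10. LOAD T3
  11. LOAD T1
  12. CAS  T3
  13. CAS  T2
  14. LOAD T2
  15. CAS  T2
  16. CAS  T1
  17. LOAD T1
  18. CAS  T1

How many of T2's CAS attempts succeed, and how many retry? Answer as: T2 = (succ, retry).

#1 T3 reads 0
#2 T2 reads 0
#3 T1 reads 0
#4 T0 reads 0
#5 T2 CAS(0→1) writes; counter now 1
#6 T0 CAS(0→1) fails; counter now 1
#7 T2 reads 1
#8 T1 CAS(0→1) fails; counter now 1
#9 T3 CAS(0→1) fails; counter now 1
#10 T3 reads 1
#11 T1 reads 1
#12 T3 CAS(1→2) writes; counter now 2
#13 T2 CAS(1→2) fails; counter now 2
#14 T2 reads 2
#15 T2 CAS(2→3) writes; counter now 3
#16 T1 CAS(1→2) fails; counter now 3
#17 T1 reads 3
#18 T1 CAS(3→4) writes; counter now 4

T2 = (2, 1)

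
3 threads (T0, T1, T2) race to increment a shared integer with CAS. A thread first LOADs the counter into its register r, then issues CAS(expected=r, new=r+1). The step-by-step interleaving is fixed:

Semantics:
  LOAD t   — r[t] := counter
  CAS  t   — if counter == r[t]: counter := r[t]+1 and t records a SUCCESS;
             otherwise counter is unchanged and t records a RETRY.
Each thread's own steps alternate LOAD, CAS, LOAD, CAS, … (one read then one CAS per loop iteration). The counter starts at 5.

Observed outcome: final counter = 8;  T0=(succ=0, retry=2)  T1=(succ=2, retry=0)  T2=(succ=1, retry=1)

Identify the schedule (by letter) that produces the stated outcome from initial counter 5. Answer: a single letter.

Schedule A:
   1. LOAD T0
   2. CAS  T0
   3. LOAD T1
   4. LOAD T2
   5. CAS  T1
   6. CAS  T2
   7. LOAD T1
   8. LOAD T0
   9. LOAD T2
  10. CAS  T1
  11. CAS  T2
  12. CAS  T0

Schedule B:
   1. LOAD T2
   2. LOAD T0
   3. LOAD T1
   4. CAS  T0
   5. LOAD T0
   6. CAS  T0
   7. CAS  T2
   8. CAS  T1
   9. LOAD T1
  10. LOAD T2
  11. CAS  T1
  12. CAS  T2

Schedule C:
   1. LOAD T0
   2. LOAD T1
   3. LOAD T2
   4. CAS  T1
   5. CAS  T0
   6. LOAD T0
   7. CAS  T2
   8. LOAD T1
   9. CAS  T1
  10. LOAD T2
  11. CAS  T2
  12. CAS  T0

C

Simulating candidate C:
[1] T0.load  rd  (counter 5, T0.r 5)
[2] T1.load  rd  (counter 5, T1.r 5)
[3] T2.load  rd  (counter 5, T2.r 5)
[4] T1.cas  hit  (counter 6, T1.r 5)
[5] T0.cas  miss  (counter 6, T0.r 5)
[6] T0.load  rd  (counter 6, T0.r 6)
[7] T2.cas  miss  (counter 6, T2.r 5)
[8] T1.load  rd  (counter 6, T1.r 6)
[9] T1.cas  hit  (counter 7, T1.r 6)
[10] T2.load  rd  (counter 7, T2.r 7)
[11] T2.cas  hit  (counter 8, T2.r 7)
[12] T0.cas  miss  (counter 8, T0.r 6)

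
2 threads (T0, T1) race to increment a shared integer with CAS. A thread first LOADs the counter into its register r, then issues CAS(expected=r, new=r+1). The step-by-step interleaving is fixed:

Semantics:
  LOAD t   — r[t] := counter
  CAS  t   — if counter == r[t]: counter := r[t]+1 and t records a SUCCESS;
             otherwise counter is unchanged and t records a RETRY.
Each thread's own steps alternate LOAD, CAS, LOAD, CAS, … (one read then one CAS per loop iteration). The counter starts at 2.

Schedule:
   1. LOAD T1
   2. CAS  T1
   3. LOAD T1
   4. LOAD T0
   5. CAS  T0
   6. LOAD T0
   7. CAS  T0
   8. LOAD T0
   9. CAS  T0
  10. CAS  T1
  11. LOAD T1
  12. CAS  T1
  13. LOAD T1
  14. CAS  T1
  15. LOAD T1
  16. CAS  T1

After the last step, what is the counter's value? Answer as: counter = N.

counter = 9

   1) LOAD T1:  M=2  r_T1=2
   2) CAS  T1:  M=3  r_T1=2 ✓
   3) LOAD T1:  M=3  r_T1=3
   4) LOAD T0:  M=3  r_T0=3
   5) CAS  T0:  M=4  r_T0=3 ✓
   6) LOAD T0:  M=4  r_T0=4
   7) CAS  T0:  M=5  r_T0=4 ✓
   8) LOAD T0:  M=5  r_T0=5
   9) CAS  T0:  M=6  r_T0=5 ✓
  10) CAS  T1:  M=6  r_T1=3 ✗
  11) LOAD T1:  M=6  r_T1=6
  12) CAS  T1:  M=7  r_T1=6 ✓
  13) LOAD T1:  M=7  r_T1=7
  14) CAS  T1:  M=8  r_T1=7 ✓
  15) LOAD T1:  M=8  r_T1=8
  16) CAS  T1:  M=9  r_T1=8 ✓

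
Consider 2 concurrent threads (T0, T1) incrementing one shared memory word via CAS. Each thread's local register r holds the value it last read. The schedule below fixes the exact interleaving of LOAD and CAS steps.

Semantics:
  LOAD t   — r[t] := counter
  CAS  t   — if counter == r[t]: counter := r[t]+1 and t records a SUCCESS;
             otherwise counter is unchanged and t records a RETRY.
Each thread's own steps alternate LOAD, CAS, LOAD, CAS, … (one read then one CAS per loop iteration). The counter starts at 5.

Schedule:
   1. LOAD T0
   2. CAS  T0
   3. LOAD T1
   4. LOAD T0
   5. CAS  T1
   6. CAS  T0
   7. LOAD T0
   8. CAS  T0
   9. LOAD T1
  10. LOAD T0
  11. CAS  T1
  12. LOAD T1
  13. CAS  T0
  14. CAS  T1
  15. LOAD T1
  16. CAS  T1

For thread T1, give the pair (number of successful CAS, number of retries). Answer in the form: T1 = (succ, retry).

T1 = (4, 0)

   1) LOAD T0:  M=5  r_T0=5
   2) CAS  T0:  M=6  r_T0=5 ✓
   3) LOAD T1:  M=6  r_T1=6
   4) LOAD T0:  M=6  r_T0=6
   5) CAS  T1:  M=7  r_T1=6 ✓
   6) CAS  T0:  M=7  r_T0=6 ✗
   7) LOAD T0:  M=7  r_T0=7
   8) CAS  T0:  M=8  r_T0=7 ✓
   9) LOAD T1:  M=8  r_T1=8
  10) LOAD T0:  M=8  r_T0=8
  11) CAS  T1:  M=9  r_T1=8 ✓
  12) LOAD T1:  M=9  r_T1=9
  13) CAS  T0:  M=9  r_T0=8 ✗
  14) CAS  T1:  M=10  r_T1=9 ✓
  15) LOAD T1:  M=10  r_T1=10
  16) CAS  T1:  M=11  r_T1=10 ✓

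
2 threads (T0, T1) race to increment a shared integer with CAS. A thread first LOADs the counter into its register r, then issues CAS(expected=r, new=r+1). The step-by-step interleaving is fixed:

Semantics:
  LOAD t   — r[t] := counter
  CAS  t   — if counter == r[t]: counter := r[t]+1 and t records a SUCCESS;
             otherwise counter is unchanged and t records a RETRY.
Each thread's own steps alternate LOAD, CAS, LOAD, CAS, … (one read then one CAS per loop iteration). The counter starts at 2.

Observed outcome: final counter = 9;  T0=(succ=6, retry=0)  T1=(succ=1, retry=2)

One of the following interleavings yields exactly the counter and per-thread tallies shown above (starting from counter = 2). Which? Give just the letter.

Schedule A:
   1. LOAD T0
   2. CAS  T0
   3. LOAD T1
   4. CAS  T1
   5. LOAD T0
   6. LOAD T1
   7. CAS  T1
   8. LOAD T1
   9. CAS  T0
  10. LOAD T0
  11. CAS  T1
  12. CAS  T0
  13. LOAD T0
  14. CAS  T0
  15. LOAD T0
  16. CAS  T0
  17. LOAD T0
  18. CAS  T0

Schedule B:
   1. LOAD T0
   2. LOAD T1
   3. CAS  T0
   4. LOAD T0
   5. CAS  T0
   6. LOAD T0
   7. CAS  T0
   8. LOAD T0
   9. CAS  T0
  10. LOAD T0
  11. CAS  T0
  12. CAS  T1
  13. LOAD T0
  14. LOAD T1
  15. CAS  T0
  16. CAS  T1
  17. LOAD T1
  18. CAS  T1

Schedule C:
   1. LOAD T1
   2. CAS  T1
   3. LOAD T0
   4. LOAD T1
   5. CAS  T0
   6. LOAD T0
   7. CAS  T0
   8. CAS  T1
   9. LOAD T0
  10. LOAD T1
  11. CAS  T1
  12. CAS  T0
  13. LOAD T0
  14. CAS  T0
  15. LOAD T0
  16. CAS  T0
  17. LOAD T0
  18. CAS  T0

Simulating candidate B:
#1 T0 reads 2
#2 T1 reads 2
#3 T0 CAS(2→3) writes; counter now 3
#4 T0 reads 3
#5 T0 CAS(3→4) writes; counter now 4
#6 T0 reads 4
#7 T0 CAS(4→5) writes; counter now 5
#8 T0 reads 5
#9 T0 CAS(5→6) writes; counter now 6
#10 T0 reads 6
#11 T0 CAS(6→7) writes; counter now 7
#12 T1 CAS(2→3) fails; counter now 7
#13 T0 reads 7
#14 T1 reads 7
#15 T0 CAS(7→8) writes; counter now 8
#16 T1 CAS(7→8) fails; counter now 8
#17 T1 reads 8
#18 T1 CAS(8→9) writes; counter now 9

B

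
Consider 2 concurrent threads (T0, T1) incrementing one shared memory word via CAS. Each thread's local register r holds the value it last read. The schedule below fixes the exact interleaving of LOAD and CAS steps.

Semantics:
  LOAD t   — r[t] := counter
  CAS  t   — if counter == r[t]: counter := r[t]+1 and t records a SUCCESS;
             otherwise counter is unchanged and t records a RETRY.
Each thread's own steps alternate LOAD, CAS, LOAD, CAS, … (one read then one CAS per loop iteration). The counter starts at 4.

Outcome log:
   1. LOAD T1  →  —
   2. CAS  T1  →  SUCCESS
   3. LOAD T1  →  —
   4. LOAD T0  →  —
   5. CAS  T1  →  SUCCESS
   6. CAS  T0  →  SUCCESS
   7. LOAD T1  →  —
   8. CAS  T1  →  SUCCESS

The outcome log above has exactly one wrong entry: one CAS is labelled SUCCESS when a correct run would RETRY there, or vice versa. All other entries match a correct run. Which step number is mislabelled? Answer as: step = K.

step = 6

Correct run:
step 1: T1 LOAD ⇒ load; ctr=4 reg=4
step 2: T1 CAS ⇒ ok; ctr=5 reg=4
step 3: T1 LOAD ⇒ load; ctr=5 reg=5
step 4: T0 LOAD ⇒ load; ctr=5 reg=5
step 5: T1 CAS ⇒ ok; ctr=6 reg=5
step 6: T0 CAS ⇒ retry; ctr=6 reg=5
step 7: T1 LOAD ⇒ load; ctr=6 reg=6
step 8: T1 CAS ⇒ ok; ctr=7 reg=6
Log disagrees first at step 6.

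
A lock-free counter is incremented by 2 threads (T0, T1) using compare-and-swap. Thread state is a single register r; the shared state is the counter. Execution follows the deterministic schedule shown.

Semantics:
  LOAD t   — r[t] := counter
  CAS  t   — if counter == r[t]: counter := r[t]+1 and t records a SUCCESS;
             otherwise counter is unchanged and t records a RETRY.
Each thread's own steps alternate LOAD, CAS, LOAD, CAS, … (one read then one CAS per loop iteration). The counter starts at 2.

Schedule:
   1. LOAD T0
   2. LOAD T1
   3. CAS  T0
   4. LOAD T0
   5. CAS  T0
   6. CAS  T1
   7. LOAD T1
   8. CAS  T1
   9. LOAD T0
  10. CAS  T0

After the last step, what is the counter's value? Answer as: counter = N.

step 1: T0 LOAD ⇒ load; ctr=2 reg=2
step 2: T1 LOAD ⇒ load; ctr=2 reg=2
step 3: T0 CAS ⇒ ok; ctr=3 reg=2
step 4: T0 LOAD ⇒ load; ctr=3 reg=3
step 5: T0 CAS ⇒ ok; ctr=4 reg=3
step 6: T1 CAS ⇒ retry; ctr=4 reg=2
step 7: T1 LOAD ⇒ load; ctr=4 reg=4
step 8: T1 CAS ⇒ ok; ctr=5 reg=4
step 9: T0 LOAD ⇒ load; ctr=5 reg=5
step 10: T0 CAS ⇒ ok; ctr=6 reg=5

counter = 6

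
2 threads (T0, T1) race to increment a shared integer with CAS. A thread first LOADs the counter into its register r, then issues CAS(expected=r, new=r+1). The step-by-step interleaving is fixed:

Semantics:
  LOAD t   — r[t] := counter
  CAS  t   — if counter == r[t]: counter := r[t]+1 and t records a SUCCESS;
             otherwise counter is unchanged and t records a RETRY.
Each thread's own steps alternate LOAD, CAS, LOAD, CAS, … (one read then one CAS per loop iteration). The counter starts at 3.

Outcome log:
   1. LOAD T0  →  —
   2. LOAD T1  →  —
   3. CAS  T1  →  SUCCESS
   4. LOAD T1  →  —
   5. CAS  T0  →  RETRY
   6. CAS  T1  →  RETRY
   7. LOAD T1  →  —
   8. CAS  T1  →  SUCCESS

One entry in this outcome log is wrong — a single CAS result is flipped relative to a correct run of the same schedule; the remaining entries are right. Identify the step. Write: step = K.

step = 6

Re-executing:
step 1: T0 LOAD ⇒ load; ctr=3 reg=3
step 2: T1 LOAD ⇒ load; ctr=3 reg=3
step 3: T1 CAS ⇒ ok; ctr=4 reg=3
step 4: T1 LOAD ⇒ load; ctr=4 reg=4
step 5: T0 CAS ⇒ retry; ctr=4 reg=3
step 6: T1 CAS ⇒ ok; ctr=5 reg=4
step 7: T1 LOAD ⇒ load; ctr=5 reg=5
step 8: T1 CAS ⇒ ok; ctr=6 reg=5
Log disagrees first at step 6.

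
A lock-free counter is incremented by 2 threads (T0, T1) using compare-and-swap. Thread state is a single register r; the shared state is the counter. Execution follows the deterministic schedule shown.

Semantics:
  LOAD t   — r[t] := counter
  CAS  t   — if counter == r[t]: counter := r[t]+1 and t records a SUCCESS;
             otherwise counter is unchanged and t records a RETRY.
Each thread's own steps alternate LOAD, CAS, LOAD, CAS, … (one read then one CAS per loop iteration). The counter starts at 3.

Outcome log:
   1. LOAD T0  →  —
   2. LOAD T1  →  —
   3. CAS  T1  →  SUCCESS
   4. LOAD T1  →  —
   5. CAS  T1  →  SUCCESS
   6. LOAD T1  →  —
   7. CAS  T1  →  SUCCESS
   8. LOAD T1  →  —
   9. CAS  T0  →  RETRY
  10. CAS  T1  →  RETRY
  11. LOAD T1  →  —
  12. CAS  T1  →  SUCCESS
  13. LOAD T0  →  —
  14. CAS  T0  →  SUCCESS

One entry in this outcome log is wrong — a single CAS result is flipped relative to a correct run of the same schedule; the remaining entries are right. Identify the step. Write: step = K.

step = 10

Reference trace:
1. LOAD T0 → mem=3 r[T0]=3 [LOAD]
2. LOAD T1 → mem=3 r[T1]=3 [LOAD]
3. CAS T1 → mem=4 r[T1]=3 [OK]
4. LOAD T1 → mem=4 r[T1]=4 [LOAD]
5. CAS T1 → mem=5 r[T1]=4 [OK]
6. LOAD T1 → mem=5 r[T1]=5 [LOAD]
7. CAS T1 → mem=6 r[T1]=5 [OK]
8. LOAD T1 → mem=6 r[T1]=6 [LOAD]
9. CAS T0 → mem=6 r[T0]=3 [RETRY]
10. CAS T1 → mem=7 r[T1]=6 [OK]
11. LOAD T1 → mem=7 r[T1]=7 [LOAD]
12. CAS T1 → mem=8 r[T1]=7 [OK]
13. LOAD T0 → mem=8 r[T0]=8 [LOAD]
14. CAS T0 → mem=9 r[T0]=8 [OK]
Mismatch at 10.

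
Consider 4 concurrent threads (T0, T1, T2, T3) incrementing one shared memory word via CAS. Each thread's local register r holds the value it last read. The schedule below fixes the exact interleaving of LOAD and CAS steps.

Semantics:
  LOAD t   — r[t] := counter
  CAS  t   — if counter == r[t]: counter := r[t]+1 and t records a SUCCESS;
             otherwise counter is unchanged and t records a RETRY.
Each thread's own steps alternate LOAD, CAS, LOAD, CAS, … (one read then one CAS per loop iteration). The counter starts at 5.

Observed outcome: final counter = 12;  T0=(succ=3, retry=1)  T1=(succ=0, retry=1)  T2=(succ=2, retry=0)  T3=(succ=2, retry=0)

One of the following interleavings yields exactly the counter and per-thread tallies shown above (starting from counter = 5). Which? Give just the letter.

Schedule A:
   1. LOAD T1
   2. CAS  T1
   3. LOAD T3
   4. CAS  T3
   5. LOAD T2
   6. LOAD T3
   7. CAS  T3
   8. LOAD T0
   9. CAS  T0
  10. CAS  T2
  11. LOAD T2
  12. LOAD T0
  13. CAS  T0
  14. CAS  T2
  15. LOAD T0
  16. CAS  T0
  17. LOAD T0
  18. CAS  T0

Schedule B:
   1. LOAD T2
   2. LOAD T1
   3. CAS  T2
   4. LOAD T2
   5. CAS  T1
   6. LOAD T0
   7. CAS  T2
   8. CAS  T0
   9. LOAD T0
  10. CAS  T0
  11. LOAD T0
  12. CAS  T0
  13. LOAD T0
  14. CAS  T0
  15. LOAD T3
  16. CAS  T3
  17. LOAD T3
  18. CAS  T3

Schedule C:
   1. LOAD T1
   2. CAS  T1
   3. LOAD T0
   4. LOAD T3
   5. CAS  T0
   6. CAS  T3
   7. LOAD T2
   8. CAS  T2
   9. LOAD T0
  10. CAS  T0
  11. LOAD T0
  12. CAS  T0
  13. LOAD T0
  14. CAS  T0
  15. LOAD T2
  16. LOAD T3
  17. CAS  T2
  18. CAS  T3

B

Tracing schedule B:
step 1: T2 LOAD ⇒ load; ctr=5 reg=5
step 2: T1 LOAD ⇒ load; ctr=5 reg=5
step 3: T2 CAS ⇒ ok; ctr=6 reg=5
step 4: T2 LOAD ⇒ load; ctr=6 reg=6
step 5: T1 CAS ⇒ retry; ctr=6 reg=5
step 6: T0 LOAD ⇒ load; ctr=6 reg=6
step 7: T2 CAS ⇒ ok; ctr=7 reg=6
step 8: T0 CAS ⇒ retry; ctr=7 reg=6
step 9: T0 LOAD ⇒ load; ctr=7 reg=7
step 10: T0 CAS ⇒ ok; ctr=8 reg=7
step 11: T0 LOAD ⇒ load; ctr=8 reg=8
step 12: T0 CAS ⇒ ok; ctr=9 reg=8
step 13: T0 LOAD ⇒ load; ctr=9 reg=9
step 14: T0 CAS ⇒ ok; ctr=10 reg=9
step 15: T3 LOAD ⇒ load; ctr=10 reg=10
step 16: T3 CAS ⇒ ok; ctr=11 reg=10
step 17: T3 LOAD ⇒ load; ctr=11 reg=11
step 18: T3 CAS ⇒ ok; ctr=12 reg=11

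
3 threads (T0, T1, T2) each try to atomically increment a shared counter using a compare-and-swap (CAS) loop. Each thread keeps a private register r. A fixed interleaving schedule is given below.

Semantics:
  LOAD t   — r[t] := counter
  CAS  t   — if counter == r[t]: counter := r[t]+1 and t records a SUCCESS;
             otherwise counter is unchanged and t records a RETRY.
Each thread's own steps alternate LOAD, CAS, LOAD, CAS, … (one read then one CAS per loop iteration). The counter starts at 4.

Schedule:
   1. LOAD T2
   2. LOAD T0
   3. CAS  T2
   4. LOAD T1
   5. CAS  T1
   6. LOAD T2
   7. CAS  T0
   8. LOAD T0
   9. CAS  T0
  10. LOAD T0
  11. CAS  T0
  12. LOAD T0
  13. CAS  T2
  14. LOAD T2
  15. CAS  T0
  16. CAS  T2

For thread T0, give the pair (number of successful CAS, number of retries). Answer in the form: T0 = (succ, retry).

#1 T2 reads 4
#2 T0 reads 4
#3 T2 CAS(4→5) writes; counter now 5
#4 T1 reads 5
#5 T1 CAS(5→6) writes; counter now 6
#6 T2 reads 6
#7 T0 CAS(4→5) fails; counter now 6
#8 T0 reads 6
#9 T0 CAS(6→7) writes; counter now 7
#10 T0 reads 7
#11 T0 CAS(7→8) writes; counter now 8
#12 T0 reads 8
#13 T2 CAS(6→7) fails; counter now 8
#14 T2 reads 8
#15 T0 CAS(8→9) writes; counter now 9
#16 T2 CAS(8→9) fails; counter now 9

T0 = (3, 1)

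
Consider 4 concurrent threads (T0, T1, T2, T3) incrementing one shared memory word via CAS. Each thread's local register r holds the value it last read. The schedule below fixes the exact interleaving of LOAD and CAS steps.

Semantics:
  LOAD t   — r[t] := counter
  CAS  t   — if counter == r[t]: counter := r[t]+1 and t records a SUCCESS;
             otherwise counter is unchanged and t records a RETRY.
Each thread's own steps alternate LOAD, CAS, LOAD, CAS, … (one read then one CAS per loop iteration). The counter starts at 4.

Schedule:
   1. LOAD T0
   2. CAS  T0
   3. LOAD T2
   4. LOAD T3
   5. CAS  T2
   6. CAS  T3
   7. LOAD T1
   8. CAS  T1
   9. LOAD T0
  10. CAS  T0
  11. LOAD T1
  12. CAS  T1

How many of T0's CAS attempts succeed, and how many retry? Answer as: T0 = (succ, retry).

T0 = (2, 0)

T0 LOAD — after: cnt=4, r=4 — load
T0 CAS — after: cnt=5, r=4 — ok
T2 LOAD — after: cnt=5, r=5 — load
T3 LOAD — after: cnt=5, r=5 — load
T2 CAS — after: cnt=6, r=5 — ok
T3 CAS — after: cnt=6, r=5 — retry
T1 LOAD — after: cnt=6, r=6 — load
T1 CAS — after: cnt=7, r=6 — ok
T0 LOAD — after: cnt=7, r=7 — load
T0 CAS — after: cnt=8, r=7 — ok
T1 LOAD — after: cnt=8, r=8 — load
T1 CAS — after: cnt=9, r=8 — ok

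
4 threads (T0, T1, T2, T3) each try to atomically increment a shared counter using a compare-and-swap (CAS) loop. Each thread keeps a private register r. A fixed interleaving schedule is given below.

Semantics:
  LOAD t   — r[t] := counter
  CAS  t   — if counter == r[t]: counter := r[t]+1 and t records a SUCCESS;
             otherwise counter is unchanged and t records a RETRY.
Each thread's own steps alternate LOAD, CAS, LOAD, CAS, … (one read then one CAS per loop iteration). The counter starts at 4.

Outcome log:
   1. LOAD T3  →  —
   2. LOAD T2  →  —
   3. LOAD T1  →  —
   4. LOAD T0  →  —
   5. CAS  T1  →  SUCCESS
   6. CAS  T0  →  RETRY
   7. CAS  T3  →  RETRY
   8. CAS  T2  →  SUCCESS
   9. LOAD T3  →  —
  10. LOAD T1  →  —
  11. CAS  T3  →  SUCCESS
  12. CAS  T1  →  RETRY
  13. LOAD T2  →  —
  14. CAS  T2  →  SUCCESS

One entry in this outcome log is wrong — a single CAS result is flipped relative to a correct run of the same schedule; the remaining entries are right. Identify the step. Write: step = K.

Re-executing:
   1) LOAD T3:  M=4  r_T3=4
   2) LOAD T2:  M=4  r_T2=4
   3) LOAD T1:  M=4  r_T1=4
   4) LOAD T0:  M=4  r_T0=4
   5) CAS  T1:  M=5  r_T1=4 ✓
   6) CAS  T0:  M=5  r_T0=4 ✗
   7) CAS  T3:  M=5  r_T3=4 ✗
   8) CAS  T2:  M=5  r_T2=4 ✗
   9) LOAD T3:  M=5  r_T3=5
  10) LOAD T1:  M=5  r_T1=5
  11) CAS  T3:  M=6  r_T3=5 ✓
  12) CAS  T1:  M=6  r_T1=5 ✗
  13) LOAD T2:  M=6  r_T2=6
  14) CAS  T2:  M=7  r_T2=6 ✓
Log disagrees first at step 8.

step = 8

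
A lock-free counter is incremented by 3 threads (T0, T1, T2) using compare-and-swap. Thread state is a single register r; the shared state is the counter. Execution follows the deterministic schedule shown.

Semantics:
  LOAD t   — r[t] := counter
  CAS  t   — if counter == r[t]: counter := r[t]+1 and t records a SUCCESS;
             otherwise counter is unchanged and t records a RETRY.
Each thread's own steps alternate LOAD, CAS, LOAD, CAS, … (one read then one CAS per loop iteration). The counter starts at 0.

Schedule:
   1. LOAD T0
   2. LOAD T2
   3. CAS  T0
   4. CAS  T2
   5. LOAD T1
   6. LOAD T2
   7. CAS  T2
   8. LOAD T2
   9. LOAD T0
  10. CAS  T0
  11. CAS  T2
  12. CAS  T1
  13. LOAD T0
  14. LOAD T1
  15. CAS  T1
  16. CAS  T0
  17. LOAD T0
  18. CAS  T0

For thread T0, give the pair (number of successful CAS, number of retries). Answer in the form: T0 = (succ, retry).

[1] T0.load  rd  (counter 0, T0.r 0)
[2] T2.load  rd  (counter 0, T2.r 0)
[3] T0.cas  hit  (counter 1, T0.r 0)
[4] T2.cas  miss  (counter 1, T2.r 0)
[5] T1.load  rd  (counter 1, T1.r 1)
[6] T2.load  rd  (counter 1, T2.r 1)
[7] T2.cas  hit  (counter 2, T2.r 1)
[8] T2.load  rd  (counter 2, T2.r 2)
[9] T0.load  rd  (counter 2, T0.r 2)
[10] T0.cas  hit  (counter 3, T0.r 2)
[11] T2.cas  miss  (counter 3, T2.r 2)
[12] T1.cas  miss  (counter 3, T1.r 1)
[13] T0.load  rd  (counter 3, T0.r 3)
[14] T1.load  rd  (counter 3, T1.r 3)
[15] T1.cas  hit  (counter 4, T1.r 3)
[16] T0.cas  miss  (counter 4, T0.r 3)
[17] T0.load  rd  (counter 4, T0.r 4)
[18] T0.cas  hit  (counter 5, T0.r 4)

T0 = (3, 1)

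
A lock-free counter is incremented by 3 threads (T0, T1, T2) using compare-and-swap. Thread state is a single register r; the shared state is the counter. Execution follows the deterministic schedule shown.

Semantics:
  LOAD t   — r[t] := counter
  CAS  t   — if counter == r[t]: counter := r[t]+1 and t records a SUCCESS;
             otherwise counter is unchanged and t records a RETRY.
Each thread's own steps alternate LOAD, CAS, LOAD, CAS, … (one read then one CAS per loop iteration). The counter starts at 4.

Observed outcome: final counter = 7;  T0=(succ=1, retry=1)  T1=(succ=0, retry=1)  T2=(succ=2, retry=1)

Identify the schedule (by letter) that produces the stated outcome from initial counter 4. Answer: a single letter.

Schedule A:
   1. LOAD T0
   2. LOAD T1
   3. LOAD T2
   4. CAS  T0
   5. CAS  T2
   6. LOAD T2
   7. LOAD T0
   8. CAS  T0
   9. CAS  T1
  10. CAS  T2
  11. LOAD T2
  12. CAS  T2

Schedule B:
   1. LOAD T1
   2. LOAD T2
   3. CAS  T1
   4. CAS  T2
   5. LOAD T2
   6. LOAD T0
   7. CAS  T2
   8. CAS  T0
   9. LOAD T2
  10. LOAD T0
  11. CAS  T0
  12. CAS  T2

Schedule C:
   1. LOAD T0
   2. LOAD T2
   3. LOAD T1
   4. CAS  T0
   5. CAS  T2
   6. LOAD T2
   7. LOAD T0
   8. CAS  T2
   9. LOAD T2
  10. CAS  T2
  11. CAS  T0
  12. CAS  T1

C

Tracing schedule C:
step 1: T0 LOAD ⇒ load; ctr=4 reg=4
step 2: T2 LOAD ⇒ load; ctr=4 reg=4
step 3: T1 LOAD ⇒ load; ctr=4 reg=4
step 4: T0 CAS ⇒ ok; ctr=5 reg=4
step 5: T2 CAS ⇒ retry; ctr=5 reg=4
step 6: T2 LOAD ⇒ load; ctr=5 reg=5
step 7: T0 LOAD ⇒ load; ctr=5 reg=5
step 8: T2 CAS ⇒ ok; ctr=6 reg=5
step 9: T2 LOAD ⇒ load; ctr=6 reg=6
step 10: T2 CAS ⇒ ok; ctr=7 reg=6
step 11: T0 CAS ⇒ retry; ctr=7 reg=5
step 12: T1 CAS ⇒ retry; ctr=7 reg=4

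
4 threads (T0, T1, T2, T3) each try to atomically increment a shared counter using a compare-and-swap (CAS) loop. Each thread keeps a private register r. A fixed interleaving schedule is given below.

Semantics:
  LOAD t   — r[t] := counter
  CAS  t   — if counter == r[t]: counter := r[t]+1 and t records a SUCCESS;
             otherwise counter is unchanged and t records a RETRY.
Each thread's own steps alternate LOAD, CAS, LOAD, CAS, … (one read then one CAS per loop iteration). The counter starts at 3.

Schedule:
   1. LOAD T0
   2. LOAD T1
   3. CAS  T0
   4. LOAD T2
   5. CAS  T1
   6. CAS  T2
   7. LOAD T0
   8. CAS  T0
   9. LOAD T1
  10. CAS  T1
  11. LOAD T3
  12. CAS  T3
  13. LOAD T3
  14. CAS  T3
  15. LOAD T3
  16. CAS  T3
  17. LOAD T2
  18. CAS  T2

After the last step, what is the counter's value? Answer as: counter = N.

counter = 11

   1) LOAD T0:  M=3  r_T0=3
   2) LOAD T1:  M=3  r_T1=3
   3) CAS  T0:  M=4  r_T0=3 ✓
   4) LOAD T2:  M=4  r_T2=4
   5) CAS  T1:  M=4  r_T1=3 ✗
   6) CAS  T2:  M=5  r_T2=4 ✓
   7) LOAD T0:  M=5  r_T0=5
   8) CAS  T0:  M=6  r_T0=5 ✓
   9) LOAD T1:  M=6  r_T1=6
  10) CAS  T1:  M=7  r_T1=6 ✓
  11) LOAD T3:  M=7  r_T3=7
  12) CAS  T3:  M=8  r_T3=7 ✓
  13) LOAD T3:  M=8  r_T3=8
  14) CAS  T3:  M=9  r_T3=8 ✓
  15) LOAD T3:  M=9  r_T3=9
  16) CAS  T3:  M=10  r_T3=9 ✓
  17) LOAD T2:  M=10  r_T2=10
  18) CAS  T2:  M=11  r_T2=10 ✓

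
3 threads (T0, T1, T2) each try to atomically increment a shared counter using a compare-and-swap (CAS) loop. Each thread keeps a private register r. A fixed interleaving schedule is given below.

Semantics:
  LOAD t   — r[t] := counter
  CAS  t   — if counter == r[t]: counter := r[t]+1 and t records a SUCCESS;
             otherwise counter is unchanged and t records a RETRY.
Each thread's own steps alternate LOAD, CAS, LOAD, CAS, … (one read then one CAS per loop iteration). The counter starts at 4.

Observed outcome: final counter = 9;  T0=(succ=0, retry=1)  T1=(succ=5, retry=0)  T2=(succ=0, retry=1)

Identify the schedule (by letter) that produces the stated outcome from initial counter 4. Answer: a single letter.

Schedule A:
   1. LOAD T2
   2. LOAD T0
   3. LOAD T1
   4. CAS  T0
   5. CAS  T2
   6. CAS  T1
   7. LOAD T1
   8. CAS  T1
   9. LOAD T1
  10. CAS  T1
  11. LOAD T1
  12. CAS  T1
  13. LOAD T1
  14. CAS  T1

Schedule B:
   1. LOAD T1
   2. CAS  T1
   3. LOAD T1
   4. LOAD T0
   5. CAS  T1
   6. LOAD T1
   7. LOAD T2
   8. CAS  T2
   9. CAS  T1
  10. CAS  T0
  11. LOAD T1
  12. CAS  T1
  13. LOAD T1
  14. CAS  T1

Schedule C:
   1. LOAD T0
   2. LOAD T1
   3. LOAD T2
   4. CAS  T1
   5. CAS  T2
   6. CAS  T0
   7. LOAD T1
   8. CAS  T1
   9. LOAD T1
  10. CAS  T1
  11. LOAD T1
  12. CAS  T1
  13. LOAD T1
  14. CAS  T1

C

Simulating candidate C:
#1 T0 reads 4
#2 T1 reads 4
#3 T2 reads 4
#4 T1 CAS(4→5) writes; counter now 5
#5 T2 CAS(4→5) fails; counter now 5
#6 T0 CAS(4→5) fails; counter now 5
#7 T1 reads 5
#8 T1 CAS(5→6) writes; counter now 6
#9 T1 reads 6
#10 T1 CAS(6→7) writes; counter now 7
#11 T1 reads 7
#12 T1 CAS(7→8) writes; counter now 8
#13 T1 reads 8
#14 T1 CAS(8→9) writes; counter now 9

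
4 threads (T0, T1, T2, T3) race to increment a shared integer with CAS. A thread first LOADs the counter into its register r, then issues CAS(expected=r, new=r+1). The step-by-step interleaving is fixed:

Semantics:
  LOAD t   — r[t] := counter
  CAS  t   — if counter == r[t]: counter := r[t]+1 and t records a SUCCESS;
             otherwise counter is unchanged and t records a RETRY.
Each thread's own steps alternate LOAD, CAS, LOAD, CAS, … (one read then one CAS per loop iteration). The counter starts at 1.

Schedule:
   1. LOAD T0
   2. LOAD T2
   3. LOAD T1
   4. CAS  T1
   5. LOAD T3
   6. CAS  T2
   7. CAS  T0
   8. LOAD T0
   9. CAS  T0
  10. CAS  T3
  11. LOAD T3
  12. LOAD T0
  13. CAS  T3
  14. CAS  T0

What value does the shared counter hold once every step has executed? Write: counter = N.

counter = 4

1. LOAD T0 → mem=1 r[T0]=1 [LOAD]
2. LOAD T2 → mem=1 r[T2]=1 [LOAD]
3. LOAD T1 → mem=1 r[T1]=1 [LOAD]
4. CAS T1 → mem=2 r[T1]=1 [OK]
5. LOAD T3 → mem=2 r[T3]=2 [LOAD]
6. CAS T2 → mem=2 r[T2]=1 [RETRY]
7. CAS T0 → mem=2 r[T0]=1 [RETRY]
8. LOAD T0 → mem=2 r[T0]=2 [LOAD]
9. CAS T0 → mem=3 r[T0]=2 [OK]
10. CAS T3 → mem=3 r[T3]=2 [RETRY]
11. LOAD T3 → mem=3 r[T3]=3 [LOAD]
12. LOAD T0 → mem=3 r[T0]=3 [LOAD]
13. CAS T3 → mem=4 r[T3]=3 [OK]
14. CAS T0 → mem=4 r[T0]=3 [RETRY]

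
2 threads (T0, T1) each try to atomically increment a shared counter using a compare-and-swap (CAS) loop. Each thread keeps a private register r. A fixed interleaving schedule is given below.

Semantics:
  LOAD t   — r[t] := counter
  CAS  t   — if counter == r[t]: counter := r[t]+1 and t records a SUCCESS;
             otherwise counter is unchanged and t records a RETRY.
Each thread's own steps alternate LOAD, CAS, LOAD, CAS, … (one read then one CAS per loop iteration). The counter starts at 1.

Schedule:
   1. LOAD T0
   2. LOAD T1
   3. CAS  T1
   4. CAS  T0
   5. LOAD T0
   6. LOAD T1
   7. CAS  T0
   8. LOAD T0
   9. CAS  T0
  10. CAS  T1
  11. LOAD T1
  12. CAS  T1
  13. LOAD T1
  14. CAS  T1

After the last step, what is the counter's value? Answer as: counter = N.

counter = 6

#1 T0 reads 1
#2 T1 reads 1
#3 T1 CAS(1→2) writes; counter now 2
#4 T0 CAS(1→2) fails; counter now 2
#5 T0 reads 2
#6 T1 reads 2
#7 T0 CAS(2→3) writes; counter now 3
#8 T0 reads 3
#9 T0 CAS(3→4) writes; counter now 4
#10 T1 CAS(2→3) fails; counter now 4
#11 T1 reads 4
#12 T1 CAS(4→5) writes; counter now 5
#13 T1 reads 5
#14 T1 CAS(5→6) writes; counter now 6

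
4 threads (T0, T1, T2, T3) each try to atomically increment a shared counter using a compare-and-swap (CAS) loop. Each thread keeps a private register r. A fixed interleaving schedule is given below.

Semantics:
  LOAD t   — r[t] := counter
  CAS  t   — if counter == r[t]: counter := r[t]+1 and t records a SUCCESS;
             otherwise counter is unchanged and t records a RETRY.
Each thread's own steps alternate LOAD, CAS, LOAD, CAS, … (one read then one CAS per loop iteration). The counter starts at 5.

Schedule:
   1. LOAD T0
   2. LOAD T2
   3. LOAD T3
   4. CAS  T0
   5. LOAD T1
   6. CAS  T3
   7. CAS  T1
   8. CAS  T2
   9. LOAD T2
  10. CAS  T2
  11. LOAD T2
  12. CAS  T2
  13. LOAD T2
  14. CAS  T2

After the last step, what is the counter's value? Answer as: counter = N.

T0 LOAD — after: cnt=5, r=5 — load
T2 LOAD — after: cnt=5, r=5 — load
T3 LOAD — after: cnt=5, r=5 — load
T0 CAS — after: cnt=6, r=5 — ok
T1 LOAD — after: cnt=6, r=6 — load
T3 CAS — after: cnt=6, r=5 — retry
T1 CAS — after: cnt=7, r=6 — ok
T2 CAS — after: cnt=7, r=5 — retry
T2 LOAD — after: cnt=7, r=7 — load
T2 CAS — after: cnt=8, r=7 — ok
T2 LOAD — after: cnt=8, r=8 — load
T2 CAS — after: cnt=9, r=8 — ok
T2 LOAD — after: cnt=9, r=9 — load
T2 CAS — after: cnt=10, r=9 — ok

counter = 10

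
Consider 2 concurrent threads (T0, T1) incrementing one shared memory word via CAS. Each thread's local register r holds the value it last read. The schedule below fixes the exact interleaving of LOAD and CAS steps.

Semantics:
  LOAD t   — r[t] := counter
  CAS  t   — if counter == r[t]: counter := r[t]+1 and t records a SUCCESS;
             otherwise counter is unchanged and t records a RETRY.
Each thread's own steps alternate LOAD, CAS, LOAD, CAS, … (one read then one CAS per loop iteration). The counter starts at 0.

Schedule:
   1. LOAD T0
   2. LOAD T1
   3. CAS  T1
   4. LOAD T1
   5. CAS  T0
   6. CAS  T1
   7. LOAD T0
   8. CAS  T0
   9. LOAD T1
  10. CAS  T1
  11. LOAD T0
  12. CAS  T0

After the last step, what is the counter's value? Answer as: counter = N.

#1 T0 reads 0
#2 T1 reads 0
#3 T1 CAS(0→1) writes; counter now 1
#4 T1 reads 1
#5 T0 CAS(0→1) fails; counter now 1
#6 T1 CAS(1→2) writes; counter now 2
#7 T0 reads 2
#8 T0 CAS(2→3) writes; counter now 3
#9 T1 reads 3
#10 T1 CAS(3→4) writes; counter now 4
#11 T0 reads 4
#12 T0 CAS(4→5) writes; counter now 5

counter = 5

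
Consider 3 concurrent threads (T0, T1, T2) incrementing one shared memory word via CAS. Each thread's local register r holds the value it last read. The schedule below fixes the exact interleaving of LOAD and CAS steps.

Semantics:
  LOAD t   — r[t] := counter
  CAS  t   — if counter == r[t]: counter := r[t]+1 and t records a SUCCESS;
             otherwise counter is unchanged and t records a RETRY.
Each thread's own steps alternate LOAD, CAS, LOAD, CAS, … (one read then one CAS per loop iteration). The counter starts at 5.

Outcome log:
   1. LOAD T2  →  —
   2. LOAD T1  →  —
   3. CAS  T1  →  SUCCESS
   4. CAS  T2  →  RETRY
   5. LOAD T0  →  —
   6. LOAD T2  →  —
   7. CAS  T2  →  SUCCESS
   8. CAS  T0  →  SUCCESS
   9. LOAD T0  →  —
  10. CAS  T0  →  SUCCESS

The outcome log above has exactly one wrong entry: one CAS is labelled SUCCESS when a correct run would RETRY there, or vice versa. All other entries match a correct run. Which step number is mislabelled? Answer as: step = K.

Re-executing:
T2 LOAD — after: cnt=5, r=5 — load
T1 LOAD — after: cnt=5, r=5 — load
T1 CAS — after: cnt=6, r=5 — ok
T2 CAS — after: cnt=6, r=5 — retry
T0 LOAD — after: cnt=6, r=6 — load
T2 LOAD — after: cnt=6, r=6 — load
T2 CAS — after: cnt=7, r=6 — ok
T0 CAS — after: cnt=7, r=6 — retry
T0 LOAD — after: cnt=7, r=7 — load
T0 CAS — after: cnt=8, r=7 — ok
Mismatch at 8.

step = 8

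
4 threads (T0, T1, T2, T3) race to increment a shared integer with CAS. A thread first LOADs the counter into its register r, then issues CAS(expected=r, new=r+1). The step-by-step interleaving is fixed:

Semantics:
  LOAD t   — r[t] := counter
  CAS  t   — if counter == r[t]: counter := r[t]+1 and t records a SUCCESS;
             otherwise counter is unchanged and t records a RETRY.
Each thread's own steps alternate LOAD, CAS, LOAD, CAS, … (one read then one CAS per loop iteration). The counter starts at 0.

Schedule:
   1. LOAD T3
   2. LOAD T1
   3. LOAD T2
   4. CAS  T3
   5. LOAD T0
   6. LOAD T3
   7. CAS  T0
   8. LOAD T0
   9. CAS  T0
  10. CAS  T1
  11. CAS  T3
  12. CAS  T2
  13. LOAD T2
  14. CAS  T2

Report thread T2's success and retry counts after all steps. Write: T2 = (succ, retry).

#1 T3 reads 0
#2 T1 reads 0
#3 T2 reads 0
#4 T3 CAS(0→1) writes; counter now 1
#5 T0 reads 1
#6 T3 reads 1
#7 T0 CAS(1→2) writes; counter now 2
#8 T0 reads 2
#9 T0 CAS(2→3) writes; counter now 3
#10 T1 CAS(0→1) fails; counter now 3
#11 T3 CAS(1→2) fails; counter now 3
#12 T2 CAS(0→1) fails; counter now 3
#13 T2 reads 3
#14 T2 CAS(3→4) writes; counter now 4

T2 = (1, 1)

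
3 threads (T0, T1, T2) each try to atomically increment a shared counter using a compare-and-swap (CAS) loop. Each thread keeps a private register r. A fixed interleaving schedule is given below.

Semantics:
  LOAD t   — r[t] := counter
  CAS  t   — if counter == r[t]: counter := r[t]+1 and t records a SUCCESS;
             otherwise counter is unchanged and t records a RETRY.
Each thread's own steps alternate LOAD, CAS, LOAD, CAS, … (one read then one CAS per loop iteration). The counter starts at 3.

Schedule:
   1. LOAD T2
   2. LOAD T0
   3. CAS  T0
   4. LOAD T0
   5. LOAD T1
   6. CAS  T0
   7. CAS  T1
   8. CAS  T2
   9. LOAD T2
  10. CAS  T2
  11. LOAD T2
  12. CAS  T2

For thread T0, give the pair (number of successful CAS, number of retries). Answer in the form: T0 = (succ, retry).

T0 = (2, 0)

#1 T2 reads 3
#2 T0 reads 3
#3 T0 CAS(3→4) writes; counter now 4
#4 T0 reads 4
#5 T1 reads 4
#6 T0 CAS(4→5) writes; counter now 5
#7 T1 CAS(4→5) fails; counter now 5
#8 T2 CAS(3→4) fails; counter now 5
#9 T2 reads 5
#10 T2 CAS(5→6) writes; counter now 6
#11 T2 reads 6
#12 T2 CAS(6→7) writes; counter now 7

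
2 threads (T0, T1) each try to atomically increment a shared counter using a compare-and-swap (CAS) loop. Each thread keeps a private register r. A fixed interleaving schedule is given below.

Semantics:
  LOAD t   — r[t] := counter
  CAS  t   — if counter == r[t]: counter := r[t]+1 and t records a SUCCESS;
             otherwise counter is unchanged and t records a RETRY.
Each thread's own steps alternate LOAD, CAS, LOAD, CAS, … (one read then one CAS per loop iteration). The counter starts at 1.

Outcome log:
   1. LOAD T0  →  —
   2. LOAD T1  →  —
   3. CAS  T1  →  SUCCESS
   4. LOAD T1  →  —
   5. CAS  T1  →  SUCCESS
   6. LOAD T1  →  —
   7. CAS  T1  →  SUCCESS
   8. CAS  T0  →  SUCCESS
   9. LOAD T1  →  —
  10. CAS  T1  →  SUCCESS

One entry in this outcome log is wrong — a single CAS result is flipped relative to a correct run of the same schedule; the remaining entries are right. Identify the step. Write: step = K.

step = 8

Reference trace:
step 1: T0 LOAD ⇒ load; ctr=1 reg=1
step 2: T1 LOAD ⇒ load; ctr=1 reg=1
step 3: T1 CAS ⇒ ok; ctr=2 reg=1
step 4: T1 LOAD ⇒ load; ctr=2 reg=2
step 5: T1 CAS ⇒ ok; ctr=3 reg=2
step 6: T1 LOAD ⇒ load; ctr=3 reg=3
step 7: T1 CAS ⇒ ok; ctr=4 reg=3
step 8: T0 CAS ⇒ retry; ctr=4 reg=1
step 9: T1 LOAD ⇒ load; ctr=4 reg=4
step 10: T1 CAS ⇒ ok; ctr=5 reg=4
Log disagrees first at step 8.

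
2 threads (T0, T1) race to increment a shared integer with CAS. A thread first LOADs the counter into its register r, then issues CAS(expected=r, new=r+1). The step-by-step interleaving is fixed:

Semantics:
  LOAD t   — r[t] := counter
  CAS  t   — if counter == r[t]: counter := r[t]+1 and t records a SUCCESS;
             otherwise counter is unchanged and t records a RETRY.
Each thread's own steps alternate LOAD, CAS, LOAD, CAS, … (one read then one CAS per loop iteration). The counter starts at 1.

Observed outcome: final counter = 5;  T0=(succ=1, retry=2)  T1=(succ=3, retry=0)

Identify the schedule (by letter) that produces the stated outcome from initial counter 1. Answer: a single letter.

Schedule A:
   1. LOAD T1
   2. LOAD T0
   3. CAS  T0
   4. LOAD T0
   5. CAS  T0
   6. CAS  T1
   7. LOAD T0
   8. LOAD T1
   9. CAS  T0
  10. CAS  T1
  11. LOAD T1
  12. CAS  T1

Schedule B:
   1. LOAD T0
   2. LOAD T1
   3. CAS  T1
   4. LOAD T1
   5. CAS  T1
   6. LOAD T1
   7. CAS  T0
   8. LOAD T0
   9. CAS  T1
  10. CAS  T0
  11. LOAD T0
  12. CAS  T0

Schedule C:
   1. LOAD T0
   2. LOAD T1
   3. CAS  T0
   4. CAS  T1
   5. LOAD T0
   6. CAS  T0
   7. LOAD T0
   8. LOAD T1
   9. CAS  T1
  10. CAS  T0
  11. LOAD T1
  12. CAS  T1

Run B:
#1 T0 reads 1
#2 T1 reads 1
#3 T1 CAS(1→2) writes; counter now 2
#4 T1 reads 2
#5 T1 CAS(2→3) writes; counter now 3
#6 T1 reads 3
#7 T0 CAS(1→2) fails; counter now 3
#8 T0 reads 3
#9 T1 CAS(3→4) writes; counter now 4
#10 T0 CAS(3→4) fails; counter now 4
#11 T0 reads 4
#12 T0 CAS(4→5) writes; counter now 5

B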